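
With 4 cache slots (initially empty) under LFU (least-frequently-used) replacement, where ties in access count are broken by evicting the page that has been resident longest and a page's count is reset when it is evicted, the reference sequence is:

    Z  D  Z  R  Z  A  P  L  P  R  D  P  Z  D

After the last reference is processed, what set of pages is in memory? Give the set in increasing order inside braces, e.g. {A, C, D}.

Z → miss, frames {Z}
D → miss, frames {Z,D}
Z → hit
R → miss, frames {Z,D,R}
Z → hit
A → miss, frames {Z,D,R,A}
P → miss, evict D, frames {Z,R,A,P}
L → miss, evict R, frames {Z,A,P,L}
P → hit
R → miss, evict A, frames {Z,P,L,R}
D → miss, evict L, frames {Z,P,R,D}
P → hit
Z → hit
D → hit

{D, P, R, Z}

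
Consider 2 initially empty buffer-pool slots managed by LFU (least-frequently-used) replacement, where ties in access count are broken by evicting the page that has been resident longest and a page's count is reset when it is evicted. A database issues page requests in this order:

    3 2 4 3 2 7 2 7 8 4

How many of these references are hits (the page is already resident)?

2

3 → miss, frames {3}
2 → miss, frames {3,2}
4 → miss, evict 3, frames {2,4}
3 → miss, evict 2, frames {4,3}
2 → miss, evict 4, frames {3,2}
7 → miss, evict 3, frames {2,7}
2 → hit
7 → hit
8 → miss, evict 2, frames {7,8}
4 → miss, evict 8, frames {7,4}
Hits: 2.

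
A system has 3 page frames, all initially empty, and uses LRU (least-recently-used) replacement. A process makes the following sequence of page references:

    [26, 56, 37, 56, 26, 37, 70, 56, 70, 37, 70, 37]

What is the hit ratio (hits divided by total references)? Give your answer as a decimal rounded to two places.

0.58

26 → fault, frames (26)
56 → fault, frames (26 56)
37 → fault, frames (26 56 37)
56 → hit
26 → hit
37 → hit
70 → fault, evict 56, frames (26 37 70)
56 → fault, evict 26, frames (37 70 56)
70 → hit
37 → hit
70 → hit
37 → hit
Hits: 7 of 12 references → 7/12 = 0.5833.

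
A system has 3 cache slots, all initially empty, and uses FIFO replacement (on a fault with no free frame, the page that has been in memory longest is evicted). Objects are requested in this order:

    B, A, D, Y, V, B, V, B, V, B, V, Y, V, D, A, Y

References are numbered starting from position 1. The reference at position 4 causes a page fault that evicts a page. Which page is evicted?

pos 1: B -> miss, frames (B)
pos 2: A -> miss, frames (B A)
pos 3: D -> miss, frames (B A D)
pos 4: Y -> miss, evict B, frames (A D Y)
At position 4, page B is evicted.

B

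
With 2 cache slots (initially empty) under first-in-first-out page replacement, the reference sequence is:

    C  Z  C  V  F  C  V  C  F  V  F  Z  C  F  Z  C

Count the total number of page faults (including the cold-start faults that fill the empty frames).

C -> fault, frames {C}
Z -> fault, frames {C,Z}
C -> hit
V -> fault, evict C, frames {Z,V}
F -> fault, evict Z, frames {V,F}
C -> fault, evict V, frames {F,C}
V -> fault, evict F, frames {C,V}
C -> hit
F -> fault, evict C, frames {V,F}
V -> hit
F -> hit
Z -> fault, evict V, frames {F,Z}
C -> fault, evict F, frames {Z,C}
F -> fault, evict Z, frames {C,F}
Z -> fault, evict C, frames {F,Z}
C -> fault, evict F, frames {Z,C}
Page faults: 12.

12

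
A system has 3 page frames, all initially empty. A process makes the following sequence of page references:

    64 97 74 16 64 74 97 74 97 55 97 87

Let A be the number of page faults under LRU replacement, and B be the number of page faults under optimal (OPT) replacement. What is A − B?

Under LRU: F F F F F . F . . F . F → 8 faults.
Under OPT: F F F F . . F . . F . F → 7 faults.
A − B = 8 − 7 = 1.

1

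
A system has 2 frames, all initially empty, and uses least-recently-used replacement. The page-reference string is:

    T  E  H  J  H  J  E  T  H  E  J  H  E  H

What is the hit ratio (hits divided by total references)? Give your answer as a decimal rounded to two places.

0.21

T → fault, frames {T}
E → fault, frames {T,E}
H → fault, evict T, frames {E,H}
J → fault, evict E, frames {H,J}
H → hit
J → hit
E → fault, evict H, frames {J,E}
T → fault, evict J, frames {E,T}
H → fault, evict E, frames {T,H}
E → fault, evict T, frames {H,E}
J → fault, evict H, frames {E,J}
H → fault, evict E, frames {J,H}
E → fault, evict J, frames {H,E}
H → hit
Hits: 3 of 14 references → 3/14 = 0.2143.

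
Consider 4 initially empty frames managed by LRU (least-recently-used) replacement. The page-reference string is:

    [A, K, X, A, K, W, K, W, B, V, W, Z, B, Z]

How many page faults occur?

7

A -> miss, frames {A}
K -> miss, frames {A,K}
X -> miss, frames {A,K,X}
A -> hit
K -> hit
W -> miss, frames {X,A,K,W}
K -> hit
W -> hit
B -> miss, evict X, frames {A,K,W,B}
V -> miss, evict A, frames {K,W,B,V}
W -> hit
Z -> miss, evict K, frames {B,V,W,Z}
B -> hit
Z -> hit
Page faults: 7.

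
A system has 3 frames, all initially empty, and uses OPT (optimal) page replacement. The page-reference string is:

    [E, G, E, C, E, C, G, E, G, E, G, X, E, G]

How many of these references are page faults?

4

E -> miss, frames {E}
G -> miss, frames {E,G}
E -> hit
C -> miss, frames {E,G,C}
E -> hit
C -> hit
G -> hit
E -> hit
G -> hit
E -> hit
G -> hit
X -> miss, evict C, frames {E,G,X}
E -> hit
G -> hit
Page faults: 4.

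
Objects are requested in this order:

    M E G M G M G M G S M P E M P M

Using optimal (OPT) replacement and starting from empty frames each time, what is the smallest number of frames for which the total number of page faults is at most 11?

2

f=1: 16 faults
f=2: 7 faults
f=3: 5 faults
f=4: 5 faults
f=5: 5 faults
Smallest f with faults ≤ 11 is 2.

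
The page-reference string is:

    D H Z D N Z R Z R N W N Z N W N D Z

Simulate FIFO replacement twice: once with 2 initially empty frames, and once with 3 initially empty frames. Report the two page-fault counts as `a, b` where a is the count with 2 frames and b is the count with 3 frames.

14, 9

2 frames: F F F F F F F . . F F . F F F . F F → 14 faults.
3 frames: F F F . F . F . . . F . F F . . F . → 9 faults.
9 < 14: adding a frame reduced faults, as is typical.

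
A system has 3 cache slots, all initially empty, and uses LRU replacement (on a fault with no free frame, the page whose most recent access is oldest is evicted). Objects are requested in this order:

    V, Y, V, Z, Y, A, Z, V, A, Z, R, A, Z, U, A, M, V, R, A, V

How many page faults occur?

V → fault, frames (V)
Y → fault, frames (V Y)
V → hit
Z → fault, frames (Y V Z)
Y → hit
A → fault, evict V, frames (Z Y A)
Z → hit
V → fault, evict Y, frames (A Z V)
A → hit
Z → hit
R → fault, evict V, frames (A Z R)
A → hit
Z → hit
U → fault, evict R, frames (A Z U)
A → hit
M → fault, evict Z, frames (U A M)
V → fault, evict U, frames (A M V)
R → fault, evict A, frames (M V R)
A → fault, evict M, frames (V R A)
V → hit
Page faults: 11.

11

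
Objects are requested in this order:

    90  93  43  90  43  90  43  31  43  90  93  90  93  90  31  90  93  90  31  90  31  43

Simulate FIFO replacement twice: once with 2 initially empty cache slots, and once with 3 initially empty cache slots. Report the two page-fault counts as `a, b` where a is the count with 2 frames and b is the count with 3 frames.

2 frames: F F F F . . . F F F F . . . F F F . F F . F → 14 faults.
3 frames: F F F . . . . F . F F . . . . . . . . . . F → 7 faults.
7 < 14: adding a frame reduced faults, as is typical.

14, 7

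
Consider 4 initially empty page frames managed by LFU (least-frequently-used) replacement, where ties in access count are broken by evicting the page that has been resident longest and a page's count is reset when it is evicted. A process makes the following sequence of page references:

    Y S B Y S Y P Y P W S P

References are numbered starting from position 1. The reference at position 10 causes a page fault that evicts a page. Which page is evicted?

B

pos 1: Y -> miss, frames [Y]
pos 2: S -> miss, frames [Y, S]
pos 3: B -> miss, frames [Y, S, B]
pos 4: Y -> hit
pos 5: S -> hit
pos 6: Y -> hit
pos 7: P -> miss, frames [Y, S, B, P]
pos 8: Y -> hit
pos 9: P -> hit
pos 10: W -> miss, evict B, frames [Y, S, P, W]
At position 10, page B is evicted.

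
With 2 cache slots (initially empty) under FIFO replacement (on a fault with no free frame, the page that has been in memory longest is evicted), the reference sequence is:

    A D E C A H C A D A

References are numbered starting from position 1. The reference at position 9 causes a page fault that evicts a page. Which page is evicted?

C

pos 1: A → miss, frames (A)
pos 2: D → miss, frames (A D)
pos 3: E → miss, evict A, frames (D E)
pos 4: C → miss, evict D, frames (E C)
pos 5: A → miss, evict E, frames (C A)
pos 6: H → miss, evict C, frames (A H)
pos 7: C → miss, evict A, frames (H C)
pos 8: A → miss, evict H, frames (C A)
pos 9: D → miss, evict C, frames (A D)
At position 9, page C is evicted.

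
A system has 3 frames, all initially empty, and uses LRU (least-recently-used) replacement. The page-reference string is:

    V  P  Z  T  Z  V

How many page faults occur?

5

V -> miss, frames [V]
P -> miss, frames [V, P]
Z -> miss, frames [V, P, Z]
T -> miss, evict V, frames [P, Z, T]
Z -> hit
V -> miss, evict P, frames [T, Z, V]
Page faults: 5.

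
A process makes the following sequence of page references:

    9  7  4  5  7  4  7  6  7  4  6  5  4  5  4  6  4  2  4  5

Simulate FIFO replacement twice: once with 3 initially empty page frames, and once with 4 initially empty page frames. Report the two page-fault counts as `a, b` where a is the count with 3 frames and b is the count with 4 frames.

3 frames: F F F F . . . F F F . F . . . F . F F F → 12 faults.
4 frames: F F F F . . . F . . . . . . . . . F . . → 6 faults.
6 < 12: adding a frame reduced faults, as is typical.

12, 6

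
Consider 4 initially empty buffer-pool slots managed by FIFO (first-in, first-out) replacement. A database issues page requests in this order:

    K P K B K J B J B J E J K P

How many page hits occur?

7

K: fault, frames {K}
P: fault, frames {K,P}
K: hit
B: fault, frames {K,P,B}
K: hit
J: fault, frames {K,P,B,J}
B: hit
J: hit
B: hit
J: hit
E: fault, evict K, frames {P,B,J,E}
J: hit
K: fault, evict P, frames {B,J,E,K}
P: fault, evict B, frames {J,E,K,P}
Hits: 7.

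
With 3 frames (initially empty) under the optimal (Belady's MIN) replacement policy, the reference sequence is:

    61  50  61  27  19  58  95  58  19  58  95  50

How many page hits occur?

5

61 -> miss, frames {61}
50 -> miss, frames {61,50}
61 -> hit
27 -> miss, frames {61,50,27}
19 -> miss, evict 27, frames {61,50,19}
58 -> miss, evict 61, frames {50,19,58}
95 -> miss, evict 50, frames {19,58,95}
58 -> hit
19 -> hit
58 -> hit
95 -> hit
50 -> miss, evict 95, frames {19,58,50}
Hits: 5.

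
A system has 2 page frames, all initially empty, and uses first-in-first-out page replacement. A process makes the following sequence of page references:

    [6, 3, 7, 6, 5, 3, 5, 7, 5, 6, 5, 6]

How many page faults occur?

9

6 -> fault, frames [6]
3 -> fault, frames [6, 3]
7 -> fault, evict 6, frames [3, 7]
6 -> fault, evict 3, frames [7, 6]
5 -> fault, evict 7, frames [6, 5]
3 -> fault, evict 6, frames [5, 3]
5 -> hit
7 -> fault, evict 5, frames [3, 7]
5 -> fault, evict 3, frames [7, 5]
6 -> fault, evict 7, frames [5, 6]
5 -> hit
6 -> hit
Page faults: 9.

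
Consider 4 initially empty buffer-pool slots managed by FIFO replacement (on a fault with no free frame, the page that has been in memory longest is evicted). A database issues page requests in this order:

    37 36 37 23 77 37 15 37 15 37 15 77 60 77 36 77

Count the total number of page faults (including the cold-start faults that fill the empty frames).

37: miss, frames (37)
36: miss, frames (37 36)
37: hit
23: miss, frames (37 36 23)
77: miss, frames (37 36 23 77)
37: hit
15: miss, evict 37, frames (36 23 77 15)
37: miss, evict 36, frames (23 77 15 37)
15: hit
37: hit
15: hit
77: hit
60: miss, evict 23, frames (77 15 37 60)
77: hit
36: miss, evict 77, frames (15 37 60 36)
77: miss, evict 15, frames (37 60 36 77)
Page faults: 9.

9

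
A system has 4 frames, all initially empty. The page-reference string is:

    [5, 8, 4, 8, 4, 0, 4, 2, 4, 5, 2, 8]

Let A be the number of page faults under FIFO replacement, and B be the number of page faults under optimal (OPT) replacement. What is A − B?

Under FIFO: F F F . . F . F . F . F → 7 faults.
Under OPT: F F F . . F . F . . . . → 5 faults.
A − B = 7 − 5 = 2.

2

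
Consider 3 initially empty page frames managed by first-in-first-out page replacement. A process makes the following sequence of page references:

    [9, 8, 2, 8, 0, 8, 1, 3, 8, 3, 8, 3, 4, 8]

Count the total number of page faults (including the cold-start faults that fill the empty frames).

8

9: miss, frames (9)
8: miss, frames (9 8)
2: miss, frames (9 8 2)
8: hit
0: miss, evict 9, frames (8 2 0)
8: hit
1: miss, evict 8, frames (2 0 1)
3: miss, evict 2, frames (0 1 3)
8: miss, evict 0, frames (1 3 8)
3: hit
8: hit
3: hit
4: miss, evict 1, frames (3 8 4)
8: hit
Page faults: 8.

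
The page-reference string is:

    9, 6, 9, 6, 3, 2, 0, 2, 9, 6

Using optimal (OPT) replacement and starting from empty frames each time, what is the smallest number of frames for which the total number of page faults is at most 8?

f=1: 10 faults
f=2: 7 faults
f=3: 6 faults
f=4: 5 faults
f=5: 5 faults
Smallest f with faults ≤ 8 is 2.

2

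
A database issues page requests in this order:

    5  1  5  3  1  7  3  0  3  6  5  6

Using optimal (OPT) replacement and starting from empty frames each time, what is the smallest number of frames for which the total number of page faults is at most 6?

f=1: 12 faults
f=2: 7 faults
f=3: 6 faults
f=4: 6 faults
f=5: 6 faults
f=6: 6 faults
Smallest f with faults ≤ 6 is 3.

3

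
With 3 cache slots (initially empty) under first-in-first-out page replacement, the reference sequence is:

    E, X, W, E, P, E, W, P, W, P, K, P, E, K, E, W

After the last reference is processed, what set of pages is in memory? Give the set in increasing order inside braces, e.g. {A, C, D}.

E -> miss, frames [E]
X -> miss, frames [E, X]
W -> miss, frames [E, X, W]
E -> hit
P -> miss, evict E, frames [X, W, P]
E -> miss, evict X, frames [W, P, E]
W -> hit
P -> hit
W -> hit
P -> hit
K -> miss, evict W, frames [P, E, K]
P -> hit
E -> hit
K -> hit
E -> hit
W -> miss, evict P, frames [E, K, W]

{E, K, W}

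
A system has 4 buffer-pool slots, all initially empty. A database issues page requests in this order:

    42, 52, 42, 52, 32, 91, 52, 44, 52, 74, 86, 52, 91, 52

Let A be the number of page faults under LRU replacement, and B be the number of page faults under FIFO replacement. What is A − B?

Under LRU: F F . . F F . F . F F . F . → 8 faults.
Under FIFO: F F . . F F . F . F F F F . → 9 faults.
A − B = 8 − 9 = -1.

-1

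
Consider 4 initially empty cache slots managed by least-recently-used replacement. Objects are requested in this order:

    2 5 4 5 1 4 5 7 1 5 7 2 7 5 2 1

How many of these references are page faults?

6

2 → miss, frames [2]
5 → miss, frames [2, 5]
4 → miss, frames [2, 5, 4]
5 → hit
1 → miss, frames [2, 4, 5, 1]
4 → hit
5 → hit
7 → miss, evict 2, frames [1, 4, 5, 7]
1 → hit
5 → hit
7 → hit
2 → miss, evict 4, frames [1, 5, 7, 2]
7 → hit
5 → hit
2 → hit
1 → hit
Page faults: 6.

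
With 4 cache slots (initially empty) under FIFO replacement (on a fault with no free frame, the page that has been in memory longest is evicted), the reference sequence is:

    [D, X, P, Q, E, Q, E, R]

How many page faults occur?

D -> miss, frames (D)
X -> miss, frames (D X)
P -> miss, frames (D X P)
Q -> miss, frames (D X P Q)
E -> miss, evict D, frames (X P Q E)
Q -> hit
E -> hit
R -> miss, evict X, frames (P Q E R)
Page faults: 6.

6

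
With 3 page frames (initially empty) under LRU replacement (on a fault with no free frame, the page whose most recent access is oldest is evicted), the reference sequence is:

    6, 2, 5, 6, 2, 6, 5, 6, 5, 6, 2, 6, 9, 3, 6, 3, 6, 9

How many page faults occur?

6 → fault, frames {6}
2 → fault, frames {6,2}
5 → fault, frames {6,2,5}
6 → hit
2 → hit
6 → hit
5 → hit
6 → hit
5 → hit
6 → hit
2 → hit
6 → hit
9 → fault, evict 5, frames {2,6,9}
3 → fault, evict 2, frames {6,9,3}
6 → hit
3 → hit
6 → hit
9 → hit
Page faults: 5.

5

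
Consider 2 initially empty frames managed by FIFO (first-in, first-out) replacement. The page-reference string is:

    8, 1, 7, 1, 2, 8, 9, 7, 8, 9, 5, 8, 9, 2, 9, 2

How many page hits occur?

3

8 → miss, frames (8)
1 → miss, frames (8 1)
7 → miss, evict 8, frames (1 7)
1 → hit
2 → miss, evict 1, frames (7 2)
8 → miss, evict 7, frames (2 8)
9 → miss, evict 2, frames (8 9)
7 → miss, evict 8, frames (9 7)
8 → miss, evict 9, frames (7 8)
9 → miss, evict 7, frames (8 9)
5 → miss, evict 8, frames (9 5)
8 → miss, evict 9, frames (5 8)
9 → miss, evict 5, frames (8 9)
2 → miss, evict 8, frames (9 2)
9 → hit
2 → hit
Hits: 3.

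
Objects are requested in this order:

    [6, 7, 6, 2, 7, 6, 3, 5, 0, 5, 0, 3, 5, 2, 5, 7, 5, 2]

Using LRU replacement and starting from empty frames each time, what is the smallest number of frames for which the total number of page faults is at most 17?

2

f=1: 18 faults
f=2: 13 faults
f=3: 8 faults
f=4: 8 faults
f=5: 8 faults
f=6: 6 faults
Smallest f with faults ≤ 17 is 2.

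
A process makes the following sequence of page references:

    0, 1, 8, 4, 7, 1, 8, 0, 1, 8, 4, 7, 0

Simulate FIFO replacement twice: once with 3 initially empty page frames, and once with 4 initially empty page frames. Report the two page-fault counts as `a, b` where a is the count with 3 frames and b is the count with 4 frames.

3 frames: F F F F F F F F . . F F . → 10 faults.
4 frames: F F F F F . . F F F F F F → 11 faults.
11 > 10: adding a frame increased faults — Belady's anomaly.

10, 11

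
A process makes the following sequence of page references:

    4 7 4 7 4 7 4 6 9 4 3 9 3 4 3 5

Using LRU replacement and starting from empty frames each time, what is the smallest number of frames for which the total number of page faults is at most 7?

f=1: 16 faults
f=2: 9 faults
f=3: 6 faults
f=4: 6 faults
f=5: 6 faults
f=6: 6 faults
Smallest f with faults ≤ 7 is 3.

3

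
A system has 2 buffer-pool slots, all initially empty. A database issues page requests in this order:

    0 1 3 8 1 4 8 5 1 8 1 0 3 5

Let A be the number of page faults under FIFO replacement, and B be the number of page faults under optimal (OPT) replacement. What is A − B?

3

Under FIFO: F F F F F F F F F F . F F F → 13 faults.
Under OPT: F F F F . F . F F . . F F F → 10 faults.
A − B = 13 − 10 = 3.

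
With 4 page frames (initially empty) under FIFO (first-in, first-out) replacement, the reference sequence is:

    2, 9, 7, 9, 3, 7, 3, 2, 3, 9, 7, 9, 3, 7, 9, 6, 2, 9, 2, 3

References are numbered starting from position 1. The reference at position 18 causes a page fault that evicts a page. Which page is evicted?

7

pos 1: 2: miss, frames [2]
pos 2: 9: miss, frames [2, 9]
pos 3: 7: miss, frames [2, 9, 7]
pos 4: 9: hit
pos 5: 3: miss, frames [2, 9, 7, 3]
pos 6: 7: hit
pos 7: 3: hit
pos 8: 2: hit
pos 9: 3: hit
pos 10: 9: hit
pos 11: 7: hit
pos 12: 9: hit
pos 13: 3: hit
pos 14: 7: hit
pos 15: 9: hit
pos 16: 6: miss, evict 2, frames [9, 7, 3, 6]
pos 17: 2: miss, evict 9, frames [7, 3, 6, 2]
pos 18: 9: miss, evict 7, frames [3, 6, 2, 9]
At position 18, page 7 is evicted.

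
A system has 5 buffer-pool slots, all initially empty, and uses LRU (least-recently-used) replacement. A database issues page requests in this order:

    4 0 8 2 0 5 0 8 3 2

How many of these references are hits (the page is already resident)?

4 -> miss, frames {4}
0 -> miss, frames {4,0}
8 -> miss, frames {4,0,8}
2 -> miss, frames {4,0,8,2}
0 -> hit
5 -> miss, frames {4,8,2,0,5}
0 -> hit
8 -> hit
3 -> miss, evict 4, frames {2,5,0,8,3}
2 -> hit
Hits: 4.

4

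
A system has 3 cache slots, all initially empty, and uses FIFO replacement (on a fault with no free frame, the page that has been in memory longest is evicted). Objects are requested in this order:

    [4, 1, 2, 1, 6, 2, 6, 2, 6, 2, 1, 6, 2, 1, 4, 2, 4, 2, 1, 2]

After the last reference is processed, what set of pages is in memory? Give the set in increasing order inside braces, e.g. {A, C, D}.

{1, 2, 4}

4: fault, frames {4}
1: fault, frames {4,1}
2: fault, frames {4,1,2}
1: hit
6: fault, evict 4, frames {1,2,6}
2: hit
6: hit
2: hit
6: hit
2: hit
1: hit
6: hit
2: hit
1: hit
4: fault, evict 1, frames {2,6,4}
2: hit
4: hit
2: hit
1: fault, evict 2, frames {6,4,1}
2: fault, evict 6, frames {4,1,2}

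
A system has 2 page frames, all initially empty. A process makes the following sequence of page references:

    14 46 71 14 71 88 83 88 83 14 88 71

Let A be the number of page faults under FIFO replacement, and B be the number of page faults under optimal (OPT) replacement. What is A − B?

Under FIFO: F F F F . F F . . F F F → 9 faults.
Under OPT: F F F . . F F . . F . F → 7 faults.
A − B = 9 − 7 = 2.

2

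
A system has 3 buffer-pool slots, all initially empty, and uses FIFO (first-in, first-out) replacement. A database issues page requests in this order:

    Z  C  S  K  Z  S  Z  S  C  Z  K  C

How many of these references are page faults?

6

Z -> fault, frames (Z)
C -> fault, frames (Z C)
S -> fault, frames (Z C S)
K -> fault, evict Z, frames (C S K)
Z -> fault, evict C, frames (S K Z)
S -> hit
Z -> hit
S -> hit
C -> fault, evict S, frames (K Z C)
Z -> hit
K -> hit
C -> hit
Page faults: 6.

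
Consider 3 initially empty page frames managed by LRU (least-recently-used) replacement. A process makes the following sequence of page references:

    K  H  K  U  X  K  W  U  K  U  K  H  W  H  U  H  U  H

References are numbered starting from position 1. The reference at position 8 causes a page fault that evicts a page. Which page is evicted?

pos 1: K → miss, frames (K)
pos 2: H → miss, frames (K H)
pos 3: K → hit
pos 4: U → miss, frames (H K U)
pos 5: X → miss, evict H, frames (K U X)
pos 6: K → hit
pos 7: W → miss, evict U, frames (X K W)
pos 8: U → miss, evict X, frames (K W U)
At position 8, page X is evicted.

X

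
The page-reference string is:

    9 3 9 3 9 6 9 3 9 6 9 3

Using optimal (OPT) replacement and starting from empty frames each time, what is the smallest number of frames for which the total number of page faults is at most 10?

2

f=1: 12 faults
f=2: 6 faults
f=3: 3 faults
Smallest f with faults ≤ 10 is 2.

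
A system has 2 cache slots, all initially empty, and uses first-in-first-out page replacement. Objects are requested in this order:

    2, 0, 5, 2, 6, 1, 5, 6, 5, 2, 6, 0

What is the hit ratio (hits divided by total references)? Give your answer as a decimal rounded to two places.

2: miss, frames [2]
0: miss, frames [2, 0]
5: miss, evict 2, frames [0, 5]
2: miss, evict 0, frames [5, 2]
6: miss, evict 5, frames [2, 6]
1: miss, evict 2, frames [6, 1]
5: miss, evict 6, frames [1, 5]
6: miss, evict 1, frames [5, 6]
5: hit
2: miss, evict 5, frames [6, 2]
6: hit
0: miss, evict 6, frames [2, 0]
Hits: 2 of 12 references → 2/12 = 0.1667.

0.17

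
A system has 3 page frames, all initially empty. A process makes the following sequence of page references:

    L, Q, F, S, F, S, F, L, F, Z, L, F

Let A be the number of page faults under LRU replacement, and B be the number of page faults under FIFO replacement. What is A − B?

-1

Under LRU: F F F F . . . F . F . . → 6 faults.
Under FIFO: F F F F . . . F . F . F → 7 faults.
A − B = 6 − 7 = -1.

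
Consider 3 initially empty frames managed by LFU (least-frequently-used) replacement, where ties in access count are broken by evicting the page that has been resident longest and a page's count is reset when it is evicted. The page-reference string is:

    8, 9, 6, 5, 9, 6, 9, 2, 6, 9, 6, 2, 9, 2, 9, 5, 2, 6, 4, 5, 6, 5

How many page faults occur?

8 → fault, frames (8)
9 → fault, frames (8 9)
6 → fault, frames (8 9 6)
5 → fault, evict 8, frames (9 6 5)
9 → hit
6 → hit
9 → hit
2 → fault, evict 5, frames (9 6 2)
6 → hit
9 → hit
6 → hit
2 → hit
9 → hit
2 → hit
9 → hit
5 → fault, evict 2, frames (9 6 5)
2 → fault, evict 5, frames (9 6 2)
6 → hit
4 → fault, evict 2, frames (9 6 4)
5 → fault, evict 4, frames (9 6 5)
6 → hit
5 → hit
Page faults: 9.

9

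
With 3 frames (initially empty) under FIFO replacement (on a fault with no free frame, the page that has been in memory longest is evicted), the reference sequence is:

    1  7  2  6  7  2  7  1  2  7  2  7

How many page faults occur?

1 → fault, frames [1]
7 → fault, frames [1, 7]
2 → fault, frames [1, 7, 2]
6 → fault, evict 1, frames [7, 2, 6]
7 → hit
2 → hit
7 → hit
1 → fault, evict 7, frames [2, 6, 1]
2 → hit
7 → fault, evict 2, frames [6, 1, 7]
2 → fault, evict 6, frames [1, 7, 2]
7 → hit
Page faults: 7.

7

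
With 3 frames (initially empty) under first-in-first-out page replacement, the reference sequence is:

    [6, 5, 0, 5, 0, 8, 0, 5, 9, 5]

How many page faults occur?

6

6: fault, frames [6]
5: fault, frames [6, 5]
0: fault, frames [6, 5, 0]
5: hit
0: hit
8: fault, evict 6, frames [5, 0, 8]
0: hit
5: hit
9: fault, evict 5, frames [0, 8, 9]
5: fault, evict 0, frames [8, 9, 5]
Page faults: 6.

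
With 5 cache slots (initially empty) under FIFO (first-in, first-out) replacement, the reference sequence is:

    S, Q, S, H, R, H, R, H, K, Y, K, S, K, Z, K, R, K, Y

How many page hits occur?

10

S: miss, frames {S}
Q: miss, frames {S,Q}
S: hit
H: miss, frames {S,Q,H}
R: miss, frames {S,Q,H,R}
H: hit
R: hit
H: hit
K: miss, frames {S,Q,H,R,K}
Y: miss, evict S, frames {Q,H,R,K,Y}
K: hit
S: miss, evict Q, frames {H,R,K,Y,S}
K: hit
Z: miss, evict H, frames {R,K,Y,S,Z}
K: hit
R: hit
K: hit
Y: hit
Hits: 10.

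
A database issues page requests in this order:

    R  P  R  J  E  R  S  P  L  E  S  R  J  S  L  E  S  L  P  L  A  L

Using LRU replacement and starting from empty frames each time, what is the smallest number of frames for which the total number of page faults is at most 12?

5

f=1: 22 faults
f=2: 19 faults
f=3: 15 faults
f=4: 14 faults
f=5: 9 faults
f=6: 7 faults
f=7: 7 faults
Smallest f with faults ≤ 12 is 5.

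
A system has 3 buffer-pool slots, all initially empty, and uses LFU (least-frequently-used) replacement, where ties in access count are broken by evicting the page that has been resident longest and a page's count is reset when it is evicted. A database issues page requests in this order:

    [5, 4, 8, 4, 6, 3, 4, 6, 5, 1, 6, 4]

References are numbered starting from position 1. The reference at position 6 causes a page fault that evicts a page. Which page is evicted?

8

pos 1: 5 -> miss, frames [5]
pos 2: 4 -> miss, frames [5, 4]
pos 3: 8 -> miss, frames [5, 4, 8]
pos 4: 4 -> hit
pos 5: 6 -> miss, evict 5, frames [4, 8, 6]
pos 6: 3 -> miss, evict 8, frames [4, 6, 3]
At position 6, page 8 is evicted.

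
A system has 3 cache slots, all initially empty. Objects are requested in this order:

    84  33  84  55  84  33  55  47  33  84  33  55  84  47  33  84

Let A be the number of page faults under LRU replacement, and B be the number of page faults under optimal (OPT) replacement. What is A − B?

Under LRU: F F . F . . . F . F . F . F F . → 8 faults.
Under OPT: F F . F . . . F . . . F . . F . → 6 faults.
A − B = 8 − 6 = 2.

2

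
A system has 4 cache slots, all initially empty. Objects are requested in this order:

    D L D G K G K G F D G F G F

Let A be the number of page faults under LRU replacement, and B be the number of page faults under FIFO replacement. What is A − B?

-1

Under LRU: F F . F F . . . F . . . . . → 5 faults.
Under FIFO: F F . F F . . . F F . . . . → 6 faults.
A − B = 5 − 6 = -1.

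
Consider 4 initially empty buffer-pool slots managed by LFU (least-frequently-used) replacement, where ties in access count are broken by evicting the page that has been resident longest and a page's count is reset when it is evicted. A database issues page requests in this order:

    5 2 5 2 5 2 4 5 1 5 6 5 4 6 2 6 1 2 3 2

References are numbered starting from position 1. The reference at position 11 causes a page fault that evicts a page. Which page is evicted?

pos 1: 5 → miss, frames [5]
pos 2: 2 → miss, frames [5, 2]
pos 3: 5 → hit
pos 4: 2 → hit
pos 5: 5 → hit
pos 6: 2 → hit
pos 7: 4 → miss, frames [5, 2, 4]
pos 8: 5 → hit
pos 9: 1 → miss, frames [5, 2, 4, 1]
pos 10: 5 → hit
pos 11: 6 → miss, evict 4, frames [5, 2, 1, 6]
At position 11, page 4 is evicted.

4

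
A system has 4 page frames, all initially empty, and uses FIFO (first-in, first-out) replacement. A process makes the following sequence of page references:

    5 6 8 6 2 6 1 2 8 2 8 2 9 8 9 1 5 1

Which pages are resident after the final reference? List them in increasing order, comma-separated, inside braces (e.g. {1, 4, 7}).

5 → fault, frames (5)
6 → fault, frames (5 6)
8 → fault, frames (5 6 8)
6 → hit
2 → fault, frames (5 6 8 2)
6 → hit
1 → fault, evict 5, frames (6 8 2 1)
2 → hit
8 → hit
2 → hit
8 → hit
2 → hit
9 → fault, evict 6, frames (8 2 1 9)
8 → hit
9 → hit
1 → hit
5 → fault, evict 8, frames (2 1 9 5)
1 → hit

{1, 2, 5, 9}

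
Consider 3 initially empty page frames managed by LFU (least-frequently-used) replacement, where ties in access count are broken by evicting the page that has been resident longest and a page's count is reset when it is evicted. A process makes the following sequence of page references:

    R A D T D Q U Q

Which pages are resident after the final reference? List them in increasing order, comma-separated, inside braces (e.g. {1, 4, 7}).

{D, Q, U}

R -> miss, frames (R)
A -> miss, frames (R A)
D -> miss, frames (R A D)
T -> miss, evict R, frames (A D T)
D -> hit
Q -> miss, evict A, frames (D T Q)
U -> miss, evict T, frames (D Q U)
Q -> hit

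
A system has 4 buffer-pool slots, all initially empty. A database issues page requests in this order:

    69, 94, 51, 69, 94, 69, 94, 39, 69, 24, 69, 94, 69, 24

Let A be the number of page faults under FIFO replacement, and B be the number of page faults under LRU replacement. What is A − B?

Under FIFO: F F F . . . . F . F F F . . → 7 faults.
Under LRU: F F F . . . . F . F . . . . → 5 faults.
A − B = 7 − 5 = 2.

2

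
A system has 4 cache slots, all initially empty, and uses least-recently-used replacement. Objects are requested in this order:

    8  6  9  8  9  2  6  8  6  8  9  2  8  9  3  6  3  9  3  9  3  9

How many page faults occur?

6

8: fault, frames [8]
6: fault, frames [8, 6]
9: fault, frames [8, 6, 9]
8: hit
9: hit
2: fault, frames [6, 8, 9, 2]
6: hit
8: hit
6: hit
8: hit
9: hit
2: hit
8: hit
9: hit
3: fault, evict 6, frames [2, 8, 9, 3]
6: fault, evict 2, frames [8, 9, 3, 6]
3: hit
9: hit
3: hit
9: hit
3: hit
9: hit
Page faults: 6.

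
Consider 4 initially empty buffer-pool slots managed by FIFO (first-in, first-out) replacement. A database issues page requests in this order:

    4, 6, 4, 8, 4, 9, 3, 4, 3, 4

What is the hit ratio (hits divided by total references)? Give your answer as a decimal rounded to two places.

0.40

4 -> miss, frames {4}
6 -> miss, frames {4,6}
4 -> hit
8 -> miss, frames {4,6,8}
4 -> hit
9 -> miss, frames {4,6,8,9}
3 -> miss, evict 4, frames {6,8,9,3}
4 -> miss, evict 6, frames {8,9,3,4}
3 -> hit
4 -> hit
Hits: 4 of 10 references → 4/10 = 0.4000.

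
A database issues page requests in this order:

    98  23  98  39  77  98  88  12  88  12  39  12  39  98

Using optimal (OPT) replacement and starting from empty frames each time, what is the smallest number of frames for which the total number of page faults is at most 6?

f=1: 14 faults
f=2: 8 faults
f=3: 7 faults
f=4: 6 faults
f=5: 6 faults
f=6: 6 faults
Smallest f with faults ≤ 6 is 4.

4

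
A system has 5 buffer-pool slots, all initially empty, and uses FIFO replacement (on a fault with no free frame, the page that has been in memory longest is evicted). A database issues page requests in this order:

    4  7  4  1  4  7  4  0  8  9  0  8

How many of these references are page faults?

4 -> fault, frames [4]
7 -> fault, frames [4, 7]
4 -> hit
1 -> fault, frames [4, 7, 1]
4 -> hit
7 -> hit
4 -> hit
0 -> fault, frames [4, 7, 1, 0]
8 -> fault, frames [4, 7, 1, 0, 8]
9 -> fault, evict 4, frames [7, 1, 0, 8, 9]
0 -> hit
8 -> hit
Page faults: 6.

6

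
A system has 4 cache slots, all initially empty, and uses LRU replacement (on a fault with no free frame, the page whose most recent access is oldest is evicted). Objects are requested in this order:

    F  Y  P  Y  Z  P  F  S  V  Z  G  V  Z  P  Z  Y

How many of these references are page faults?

F → fault, frames {F}
Y → fault, frames {F,Y}
P → fault, frames {F,Y,P}
Y → hit
Z → fault, frames {F,P,Y,Z}
P → hit
F → hit
S → fault, evict Y, frames {Z,P,F,S}
V → fault, evict Z, frames {P,F,S,V}
Z → fault, evict P, frames {F,S,V,Z}
G → fault, evict F, frames {S,V,Z,G}
V → hit
Z → hit
P → fault, evict S, frames {G,V,Z,P}
Z → hit
Y → fault, evict G, frames {V,P,Z,Y}
Page faults: 10.

10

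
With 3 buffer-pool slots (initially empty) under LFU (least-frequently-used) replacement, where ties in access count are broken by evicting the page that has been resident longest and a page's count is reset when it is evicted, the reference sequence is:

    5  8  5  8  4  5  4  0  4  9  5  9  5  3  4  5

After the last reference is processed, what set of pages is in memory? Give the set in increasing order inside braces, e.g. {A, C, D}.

5 -> fault, frames {5}
8 -> fault, frames {5,8}
5 -> hit
8 -> hit
4 -> fault, frames {5,8,4}
5 -> hit
4 -> hit
0 -> fault, evict 8, frames {5,4,0}
4 -> hit
9 -> fault, evict 0, frames {5,4,9}
5 -> hit
9 -> hit
5 -> hit
3 -> fault, evict 9, frames {5,4,3}
4 -> hit
5 -> hit

{3, 4, 5}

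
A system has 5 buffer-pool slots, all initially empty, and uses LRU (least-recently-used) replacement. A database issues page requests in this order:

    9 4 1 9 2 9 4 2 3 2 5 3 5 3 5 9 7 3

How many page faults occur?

9 → fault, frames {9}
4 → fault, frames {9,4}
1 → fault, frames {9,4,1}
9 → hit
2 → fault, frames {4,1,9,2}
9 → hit
4 → hit
2 → hit
3 → fault, frames {1,9,4,2,3}
2 → hit
5 → fault, evict 1, frames {9,4,3,2,5}
3 → hit
5 → hit
3 → hit
5 → hit
9 → hit
7 → fault, evict 4, frames {2,3,5,9,7}
3 → hit
Page faults: 7.

7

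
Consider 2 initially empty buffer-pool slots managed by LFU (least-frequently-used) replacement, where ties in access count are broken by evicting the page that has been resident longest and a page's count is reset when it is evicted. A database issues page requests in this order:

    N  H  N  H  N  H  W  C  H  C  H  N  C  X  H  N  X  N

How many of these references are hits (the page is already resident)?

8

N: miss, frames [N]
H: miss, frames [N, H]
N: hit
H: hit
N: hit
H: hit
W: miss, evict N, frames [H, W]
C: miss, evict W, frames [H, C]
H: hit
C: hit
H: hit
N: miss, evict C, frames [H, N]
C: miss, evict N, frames [H, C]
X: miss, evict C, frames [H, X]
H: hit
N: miss, evict X, frames [H, N]
X: miss, evict N, frames [H, X]
N: miss, evict X, frames [H, N]
Hits: 8.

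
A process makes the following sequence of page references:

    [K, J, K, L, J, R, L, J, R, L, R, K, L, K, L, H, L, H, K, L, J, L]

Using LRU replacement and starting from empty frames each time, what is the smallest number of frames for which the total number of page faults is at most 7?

3

f=1: 22 faults
f=2: 15 faults
f=3: 7 faults
f=4: 6 faults
f=5: 5 faults
Smallest f with faults ≤ 7 is 3.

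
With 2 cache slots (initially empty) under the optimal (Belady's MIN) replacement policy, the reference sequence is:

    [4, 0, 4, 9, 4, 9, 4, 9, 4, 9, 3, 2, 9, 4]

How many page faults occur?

6

4 → miss, frames {4}
0 → miss, frames {4,0}
4 → hit
9 → miss, evict 0, frames {4,9}
4 → hit
9 → hit
4 → hit
9 → hit
4 → hit
9 → hit
3 → miss, evict 4, frames {9,3}
2 → miss, evict 3, frames {9,2}
9 → hit
4 → miss, evict 2, frames {9,4}
Page faults: 6.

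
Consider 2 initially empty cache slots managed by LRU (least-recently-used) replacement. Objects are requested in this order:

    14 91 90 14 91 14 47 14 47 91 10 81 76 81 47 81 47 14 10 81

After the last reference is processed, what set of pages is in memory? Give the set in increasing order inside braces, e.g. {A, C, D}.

{10, 81}

14 -> fault, frames (14)
91 -> fault, frames (14 91)
90 -> fault, evict 14, frames (91 90)
14 -> fault, evict 91, frames (90 14)
91 -> fault, evict 90, frames (14 91)
14 -> hit
47 -> fault, evict 91, frames (14 47)
14 -> hit
47 -> hit
91 -> fault, evict 14, frames (47 91)
10 -> fault, evict 47, frames (91 10)
81 -> fault, evict 91, frames (10 81)
76 -> fault, evict 10, frames (81 76)
81 -> hit
47 -> fault, evict 76, frames (81 47)
81 -> hit
47 -> hit
14 -> fault, evict 81, frames (47 14)
10 -> fault, evict 47, frames (14 10)
81 -> fault, evict 14, frames (10 81)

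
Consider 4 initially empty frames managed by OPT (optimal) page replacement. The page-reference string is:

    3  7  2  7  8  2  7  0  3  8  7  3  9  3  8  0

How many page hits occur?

3: fault, frames {3}
7: fault, frames {3,7}
2: fault, frames {3,7,2}
7: hit
8: fault, frames {3,7,2,8}
2: hit
7: hit
0: fault, evict 2, frames {3,7,8,0}
3: hit
8: hit
7: hit
3: hit
9: fault, evict 7, frames {3,8,0,9}
3: hit
8: hit
0: hit
Hits: 10.

10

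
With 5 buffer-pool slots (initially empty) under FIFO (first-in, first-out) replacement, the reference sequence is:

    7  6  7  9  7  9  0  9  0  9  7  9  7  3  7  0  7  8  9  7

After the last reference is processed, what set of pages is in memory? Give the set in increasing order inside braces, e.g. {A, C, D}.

7 -> fault, frames (7)
6 -> fault, frames (7 6)
7 -> hit
9 -> fault, frames (7 6 9)
7 -> hit
9 -> hit
0 -> fault, frames (7 6 9 0)
9 -> hit
0 -> hit
9 -> hit
7 -> hit
9 -> hit
7 -> hit
3 -> fault, frames (7 6 9 0 3)
7 -> hit
0 -> hit
7 -> hit
8 -> fault, evict 7, frames (6 9 0 3 8)
9 -> hit
7 -> fault, evict 6, frames (9 0 3 8 7)

{0, 3, 7, 8, 9}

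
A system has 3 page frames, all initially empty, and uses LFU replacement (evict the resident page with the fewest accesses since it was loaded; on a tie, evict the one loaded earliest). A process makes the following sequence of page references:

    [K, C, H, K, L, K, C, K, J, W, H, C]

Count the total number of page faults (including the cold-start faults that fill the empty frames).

9

K -> fault, frames {K}
C -> fault, frames {K,C}
H -> fault, frames {K,C,H}
K -> hit
L -> fault, evict C, frames {K,H,L}
K -> hit
C -> fault, evict H, frames {K,L,C}
K -> hit
J -> fault, evict L, frames {K,C,J}
W -> fault, evict C, frames {K,J,W}
H -> fault, evict J, frames {K,W,H}
C -> fault, evict W, frames {K,H,C}
Page faults: 9.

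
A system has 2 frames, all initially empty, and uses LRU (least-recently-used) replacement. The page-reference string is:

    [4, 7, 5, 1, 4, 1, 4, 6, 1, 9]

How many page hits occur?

4 -> fault, frames (4)
7 -> fault, frames (4 7)
5 -> fault, evict 4, frames (7 5)
1 -> fault, evict 7, frames (5 1)
4 -> fault, evict 5, frames (1 4)
1 -> hit
4 -> hit
6 -> fault, evict 1, frames (4 6)
1 -> fault, evict 4, frames (6 1)
9 -> fault, evict 6, frames (1 9)
Hits: 2.

2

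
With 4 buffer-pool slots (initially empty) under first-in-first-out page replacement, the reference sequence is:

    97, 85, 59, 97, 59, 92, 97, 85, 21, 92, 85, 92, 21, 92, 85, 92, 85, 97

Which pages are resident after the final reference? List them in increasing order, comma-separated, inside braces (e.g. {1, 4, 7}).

{21, 59, 92, 97}

97 -> miss, frames [97]
85 -> miss, frames [97, 85]
59 -> miss, frames [97, 85, 59]
97 -> hit
59 -> hit
92 -> miss, frames [97, 85, 59, 92]
97 -> hit
85 -> hit
21 -> miss, evict 97, frames [85, 59, 92, 21]
92 -> hit
85 -> hit
92 -> hit
21 -> hit
92 -> hit
85 -> hit
92 -> hit
85 -> hit
97 -> miss, evict 85, frames [59, 92, 21, 97]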